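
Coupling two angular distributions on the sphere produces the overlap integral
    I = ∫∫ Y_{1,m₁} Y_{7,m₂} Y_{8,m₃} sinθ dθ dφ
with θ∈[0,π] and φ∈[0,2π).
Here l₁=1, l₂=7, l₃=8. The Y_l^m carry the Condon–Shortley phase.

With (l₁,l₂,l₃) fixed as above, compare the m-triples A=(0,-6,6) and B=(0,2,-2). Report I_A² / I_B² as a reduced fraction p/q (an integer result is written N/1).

Same 1,7,8: normalisation and zero-m 3j drop out of the ratio.
A: Δ: 0! 2! 14! / 17! → 1/2040; sum: t=0:+1/6227020800 = 1/6227020800; 3j²(1 7 8; 0 -6 6) = Δ·Π!·Σ² = 7/510  (sign +1)
B: Δ: 0! 2! 14! / 17! → 1/2040; sum: t=0:+1/43545600 = 1/43545600; 3j²(1 7 8; 0 2 -2) = Δ·Π!·Σ² = 1/34  (sign +1)
I_A²/I_B² = (7/510)/(1/34) = 7/15

7/15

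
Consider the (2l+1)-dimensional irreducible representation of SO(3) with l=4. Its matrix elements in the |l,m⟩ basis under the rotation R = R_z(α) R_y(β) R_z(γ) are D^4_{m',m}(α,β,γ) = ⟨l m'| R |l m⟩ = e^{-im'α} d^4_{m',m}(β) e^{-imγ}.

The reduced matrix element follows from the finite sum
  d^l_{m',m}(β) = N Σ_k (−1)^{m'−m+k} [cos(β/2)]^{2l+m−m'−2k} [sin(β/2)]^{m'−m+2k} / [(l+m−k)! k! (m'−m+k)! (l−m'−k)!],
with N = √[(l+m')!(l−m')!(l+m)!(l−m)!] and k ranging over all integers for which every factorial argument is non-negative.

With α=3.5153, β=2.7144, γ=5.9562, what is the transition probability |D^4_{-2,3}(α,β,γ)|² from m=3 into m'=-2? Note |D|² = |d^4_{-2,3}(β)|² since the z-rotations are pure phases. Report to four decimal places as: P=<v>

P=0.3363

Split into d^4_{-2,3}(β=2.7144) × two z-phases.
With c≡cos(β/2)=0.211976 and s≡sin(β/2)=0.977275, N=[2·720·5040·1]^{1/2}=2693.993318
k: max(0,(3)−(-2))=5 … min(4+(3),4−(-2))=6
  k=5: (−1)^0·2693.9933/(240)·0.2120^3·0.9773^5 = +0.095308
  k=6: (−1)^1·2693.9933/(720)·0.2120^1·0.9773^7 = -0.675255
d^4_{-2,3}(2.7144) = +0.095308 -0.675255 = -0.579947
|D^4_{-2,3}|² = |d^4_{-2,3}(β)|² = (-0.579947)² = 0.336339 (the z-rotation phases have unit modulus)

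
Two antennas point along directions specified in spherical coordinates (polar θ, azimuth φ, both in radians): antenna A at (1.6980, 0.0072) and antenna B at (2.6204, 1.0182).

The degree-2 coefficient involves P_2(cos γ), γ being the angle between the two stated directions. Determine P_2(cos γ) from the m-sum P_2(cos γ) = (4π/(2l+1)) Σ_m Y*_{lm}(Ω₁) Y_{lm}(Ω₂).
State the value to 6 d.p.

Addition theorem: P_2(cos γ) = (4π/5) Σ_m Y*_{lm}(Ω₁) Y_{lm}(Ω₂), m = −2…2:
  m=-2: (+0.380018+0.005473i) × (-0.042995-0.085571i) = -0.015870-0.032754i  (running Σ = -0.015870-0.032754i)
  m=-1: (-0.097212-0.000700i) × (-0.175101+0.283940i) = +0.017221-0.027480i  (running Σ = +0.001350-0.060233i)
  m=0: (-0.300164-0.000000i) × (+0.396208+0.000000i) = -0.118928-0.000000i  (running Σ = -0.117577-0.060233i)
  m=1: (+0.097212-0.000700i) × (+0.175101+0.283940i) = +0.017221+0.027480i  (running Σ = -0.100357-0.032754i)
  m=2: (+0.380018-0.005473i) × (-0.042995+0.085571i) = -0.015870+0.032754i  (running Σ = -0.116227+0.000000i)
Σ over m = -0.116227+0.000000i; ×(4π/5) → -0.292111+0.000000i. Real part: -0.292111

-0.292111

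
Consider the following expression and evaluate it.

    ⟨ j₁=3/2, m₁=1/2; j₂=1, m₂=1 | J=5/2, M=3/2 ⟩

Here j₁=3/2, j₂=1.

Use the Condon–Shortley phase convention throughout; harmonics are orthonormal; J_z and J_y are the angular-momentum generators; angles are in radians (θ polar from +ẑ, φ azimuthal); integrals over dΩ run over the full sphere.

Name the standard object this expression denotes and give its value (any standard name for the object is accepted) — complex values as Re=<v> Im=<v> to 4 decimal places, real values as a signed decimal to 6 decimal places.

Clebsch–Gordan coefficient, +√(3/5) ≈ +0.774597

This is a Clebsch–Gordan (vector-coupling) coefficient.
triangle: 0!×3!×2!/6! = 12/720
(j±m)!: 2!×1!×2!×0!×4!×1! = 96
prefactor² = (2J+1)×Δ×N² = 48/5
  k=0: +1/(0!×0!×1!×2!×2!×0!) = 1/4
Σ = 1/4  ⇒  CG² = 48/5×(1/4)² = 3/5
CG = +√(3/5) = +0.774597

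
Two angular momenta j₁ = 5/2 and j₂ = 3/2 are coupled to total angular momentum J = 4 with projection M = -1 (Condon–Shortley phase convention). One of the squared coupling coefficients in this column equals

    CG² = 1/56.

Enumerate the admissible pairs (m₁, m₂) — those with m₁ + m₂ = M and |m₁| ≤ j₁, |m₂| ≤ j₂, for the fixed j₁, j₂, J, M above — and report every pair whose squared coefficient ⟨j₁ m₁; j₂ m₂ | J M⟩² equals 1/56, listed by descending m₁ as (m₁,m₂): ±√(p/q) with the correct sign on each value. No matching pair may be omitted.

Admissible pairs with m₁+m₂ = M = -1: (-5/2,3/2), (-3/2,1/2), (-1/2,-1/2), (1/2,-3/2)
  (m₁,m₂)=(1/2,-3/2): CG² = 5/28, CG = +√(5/28)
  (m₁,m₂)=(-1/2,-1/2): CG² = 15/28, CG = +√(15/28)
  (m₁,m₂)=(-3/2,1/2): CG² = 15/56, CG = +√(15/56)
  (m₁,m₂)=(-5/2,3/2): CG² = 1/56, CG = +√(1/56)   ← matches the target
Pairs with CG² = 1/56: (-5/2,3/2): +√(1/56)

(-5/2,3/2): +√(1/56)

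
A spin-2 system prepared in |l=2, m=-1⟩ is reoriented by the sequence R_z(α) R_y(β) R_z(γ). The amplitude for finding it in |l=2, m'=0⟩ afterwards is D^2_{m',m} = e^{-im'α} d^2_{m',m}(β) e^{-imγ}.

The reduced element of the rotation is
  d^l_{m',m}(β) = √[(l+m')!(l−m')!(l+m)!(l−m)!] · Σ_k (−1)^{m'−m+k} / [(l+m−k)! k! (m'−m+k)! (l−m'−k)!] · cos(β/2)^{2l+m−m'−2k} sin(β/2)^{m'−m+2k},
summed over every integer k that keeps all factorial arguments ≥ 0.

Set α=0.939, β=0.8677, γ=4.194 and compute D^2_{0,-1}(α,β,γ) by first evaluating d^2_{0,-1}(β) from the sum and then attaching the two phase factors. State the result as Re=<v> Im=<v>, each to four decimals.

Re=0.2993 Im=0.5247

Split into d^2_{0,-1}(β=0.8677) × two z-phases.
With c≡cos(β/2)=0.907354 and s≡sin(β/2)=0.420367, N=[2·2·1·6]^{1/2}=4.898979
k: max(0,(-1)−(0))=0 … min(2+(-1),2−(0))=1
  k=0: (−1)^1·4.8990/(2)·0.9074^3·0.4204^1 = -0.769192
  k=1: (−1)^2·4.8990/(2)·0.9074^1·0.4204^3 = +0.165097
d^2_{0,-1}(0.8677) = -0.769192 +0.165097 = -0.604095
Attach z-rotation phases: D = e^{-i(0)(0.9390)}·(-0.604095)·e^{-i(-1)(4.1940)} = +0.299318+0.524728i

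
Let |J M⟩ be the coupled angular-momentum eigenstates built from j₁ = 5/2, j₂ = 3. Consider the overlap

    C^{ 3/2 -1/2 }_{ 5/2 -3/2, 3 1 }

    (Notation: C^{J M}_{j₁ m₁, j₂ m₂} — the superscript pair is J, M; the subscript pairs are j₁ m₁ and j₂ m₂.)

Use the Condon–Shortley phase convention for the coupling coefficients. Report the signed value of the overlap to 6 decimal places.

−√(7/30) = -0.483046

√[4·4!1!2!/8! · 1!4!4!2!1!2!] = √(384/35)
  +(−1)^3/∏(3,1,1,1,0,1)! = -1/6  (running -1/6)
  +(−1)^4/∏(4,0,0,0,1,2)! = 1/48  (running -7/48)
⟨..|..⟩ = √(384/35)·(-7/48) = -0.483046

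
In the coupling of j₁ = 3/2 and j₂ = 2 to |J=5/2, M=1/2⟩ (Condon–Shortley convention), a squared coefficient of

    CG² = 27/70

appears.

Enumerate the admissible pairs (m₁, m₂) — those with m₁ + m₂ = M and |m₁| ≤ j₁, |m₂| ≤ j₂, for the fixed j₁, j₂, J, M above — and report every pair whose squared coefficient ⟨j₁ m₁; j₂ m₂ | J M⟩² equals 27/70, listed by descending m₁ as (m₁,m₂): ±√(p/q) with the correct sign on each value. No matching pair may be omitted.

(3/2,-1): +√(27/70)

Admissible pairs with m₁+m₂ = M = 1/2: (-3/2,2), (-1/2,1), (1/2,0), (3/2,-1)
  (m₁,m₂)=(3/2,-1): CG² = 27/70, CG = +√(27/70)   ← matches the target
  (m₁,m₂)=(1/2,0): CG² = 3/35, CG = +√(3/35)
  (m₁,m₂)=(-1/2,1): CG² = 5/14, CG = −√(5/14)
  (m₁,m₂)=(-3/2,2): CG² = 6/35, CG = −√(6/35)
Pairs with CG² = 27/70: (3/2,-1): +√(27/70)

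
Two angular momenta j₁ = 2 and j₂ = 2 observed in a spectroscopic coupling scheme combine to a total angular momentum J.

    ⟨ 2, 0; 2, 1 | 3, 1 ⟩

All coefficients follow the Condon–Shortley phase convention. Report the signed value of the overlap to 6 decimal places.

−√(1/5) ≈ -0.447214

j₁+j₂−J=1  J+j₁−j₂=3  J−j₁+j₂=3  j₁+j₂+J+1=8
(j₁±m₁, j₂±m₂, J±M) = (2,2,3,1,4,2)
P² = 36/5
sum k=0..1:
  [0] +1/12 = 1/12
  [1] −1/4 = -1/4
S = -1/6
C² = P²·S² = 1/5 ; C = -0.447214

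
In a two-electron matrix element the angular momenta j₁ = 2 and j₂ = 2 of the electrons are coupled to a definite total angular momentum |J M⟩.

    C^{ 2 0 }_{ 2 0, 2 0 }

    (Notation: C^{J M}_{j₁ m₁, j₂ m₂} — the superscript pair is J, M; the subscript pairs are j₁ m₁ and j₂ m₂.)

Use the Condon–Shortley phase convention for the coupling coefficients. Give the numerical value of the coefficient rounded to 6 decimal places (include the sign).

triangle: 2!·2!·2!/7! = 8/5040
(j±m)!: 2!·2!·2!·2!·2!·2! = 64
prefactor² = (2J+1)·Δ·N² = 32/63
  k=0: +1/(0!·2!·2!·2!·0!·0!) = 1/8
  k=1: −1/(1!·1!·1!·1!·1!·1!) = -1
  k=2: +1/(2!·0!·0!·0!·2!·2!) = 1/8
Σ = -3/4  ⇒  CG² = 32/63·(-3/4)² = 2/7
CG = −√(2/7) = -0.534522

−√(2/7) ≈ -0.534522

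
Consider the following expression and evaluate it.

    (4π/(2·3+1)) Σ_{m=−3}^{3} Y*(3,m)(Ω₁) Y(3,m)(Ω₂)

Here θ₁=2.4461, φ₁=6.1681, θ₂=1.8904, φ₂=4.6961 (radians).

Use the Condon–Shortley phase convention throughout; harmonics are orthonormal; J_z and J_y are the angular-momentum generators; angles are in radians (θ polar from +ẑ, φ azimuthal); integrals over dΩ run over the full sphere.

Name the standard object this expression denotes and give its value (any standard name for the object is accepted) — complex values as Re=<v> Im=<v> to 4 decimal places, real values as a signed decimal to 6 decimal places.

This sum is the spherical-harmonic addition theorem: it equals the Legendre polynomial P_l(cos γ) of the angle γ between the two directions.
Addition theorem: P_3(cos γ) = (4π/7) Σ_m Y*_{lm}(Ω₁) Y_{lm}(Ω₂), m = −3…3:
  m=-3: Y*=(0.103287, -0.037149)  Y=(0.017438, -0.356569)  product (-0.011445, -0.037477)
  m=-2: Y*=(-0.313651, 0.073496)  Y=(0.289247, 0.009426)  product (-0.091415, 0.018302)
  m=-1: Y*=(0.400544, -0.046301)  Y=(0.002531, -0.155357)  product (-0.006180, -0.062345)
  m=+0: Y*=(0.015153, -0.000000)  Y=(0.293874, 0.000000)  product (0.004453, 0.000000)
  m=+1: Y*=(-0.400544, -0.046301)  Y=(-0.002531, -0.155357)  product (-0.006180, 0.062345)
  m=+2: Y*=(-0.313651, -0.073496)  Y=(0.289247, -0.009426)  product (-0.091415, -0.018302)
  m=+3: Y*=(-0.103287, -0.037149)  Y=(-0.017438, -0.356569)  product (-0.011445, 0.037477)
Σ over m = (-0.213626, 0.000000); ×(4π/7) → (-0.383501, 0.000000). Real part: -0.383501

Legendre polynomial (addition theorem), -0.383501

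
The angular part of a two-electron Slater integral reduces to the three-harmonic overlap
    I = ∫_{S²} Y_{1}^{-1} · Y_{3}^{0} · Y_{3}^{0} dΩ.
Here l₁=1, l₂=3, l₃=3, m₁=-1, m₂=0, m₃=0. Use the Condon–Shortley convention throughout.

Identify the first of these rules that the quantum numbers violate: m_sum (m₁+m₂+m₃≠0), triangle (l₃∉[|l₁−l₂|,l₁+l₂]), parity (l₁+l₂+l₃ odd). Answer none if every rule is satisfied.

m_sum

Σmᵢ = -1  ✗
l₃∈[|l₁−l₂|,l₁+l₂]=[2,4], have l₃=3
Σlᵢ = 7 ⇒ odd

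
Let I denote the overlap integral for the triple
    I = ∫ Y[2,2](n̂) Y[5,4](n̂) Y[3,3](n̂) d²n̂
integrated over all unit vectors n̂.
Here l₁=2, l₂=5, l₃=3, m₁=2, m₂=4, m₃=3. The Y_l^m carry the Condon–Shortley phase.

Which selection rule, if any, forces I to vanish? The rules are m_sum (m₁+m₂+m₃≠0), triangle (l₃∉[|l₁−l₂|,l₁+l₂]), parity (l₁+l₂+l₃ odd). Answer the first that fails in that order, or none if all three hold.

m_sum

Σmᵢ = 9  ✗
l₃∈[|l₁−l₂|,l₁+l₂]=[3,7], have l₃=3
Σlᵢ = 10 ⇒ even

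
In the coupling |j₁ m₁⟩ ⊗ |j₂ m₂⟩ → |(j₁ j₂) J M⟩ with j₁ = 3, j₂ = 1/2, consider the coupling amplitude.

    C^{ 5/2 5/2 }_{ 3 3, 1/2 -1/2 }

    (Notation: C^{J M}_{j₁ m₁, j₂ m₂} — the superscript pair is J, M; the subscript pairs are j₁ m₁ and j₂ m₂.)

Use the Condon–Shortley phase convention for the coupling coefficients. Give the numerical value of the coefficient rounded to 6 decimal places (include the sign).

√[6·1!5!0!/7! · 6!0!0!1!5!0!] = √(86400/7)
  +(−1)^0/∏(0,1,0,0,5,0)! = 1/120  (running 1/120)
⟨..|..⟩ = √(86400/7)·(1/120) = +0.925820

+√(6/7) = +0.925820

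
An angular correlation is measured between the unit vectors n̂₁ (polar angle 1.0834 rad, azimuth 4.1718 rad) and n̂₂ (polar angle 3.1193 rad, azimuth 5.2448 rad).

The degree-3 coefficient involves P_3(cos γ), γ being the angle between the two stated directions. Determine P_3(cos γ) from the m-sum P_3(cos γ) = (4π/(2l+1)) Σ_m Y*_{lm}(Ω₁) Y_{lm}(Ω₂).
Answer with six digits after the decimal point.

0.446759

Expand P_3 via completeness: Σ_{m} conj(Y_{3,m}) at Ω₁ times Y_{3,m} at Ω₂ —
  m=-3: Y*=+0.287413-0.014662i  Y=-0.000005+0.000000i  product -0.000001+0.000000i
  m=-2: Y*=-0.175722+0.329748i  Y=+0.000246-0.000444i  product +0.000103+0.000159i
  m=-1: Y*=-0.014203-0.023663i  Y=+0.014618+0.024812i  product +0.000379-0.000698i
  m=+0: Y*=-0.332646-0.000000i  Y=-0.745240+0.000000i  product +0.247901+0.000000i
  m=+1: Y*=+0.014203-0.023663i  Y=-0.014618+0.024812i  product +0.000379+0.000698i
  m=+2: Y*=-0.175722-0.329748i  Y=+0.000246+0.000444i  product +0.000103-0.000159i
  m=+3: Y*=-0.287413-0.014662i  Y=+0.000005+0.000000i  product -0.000001-0.000000i
Accumulated sum +0.248864+0.000000i; after 4π/(2l+1) scaling, +0.446759+0.000000i ⇒ P_3 = 0.446759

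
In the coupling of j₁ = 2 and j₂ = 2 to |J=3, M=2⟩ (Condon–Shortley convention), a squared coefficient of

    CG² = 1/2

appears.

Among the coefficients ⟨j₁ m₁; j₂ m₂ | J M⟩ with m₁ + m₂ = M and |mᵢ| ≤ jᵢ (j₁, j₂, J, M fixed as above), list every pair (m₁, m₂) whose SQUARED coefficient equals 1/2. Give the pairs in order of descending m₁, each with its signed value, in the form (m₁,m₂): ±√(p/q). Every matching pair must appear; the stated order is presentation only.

(2,0): +√(1/2); (0,2): −√(1/2)

Admissible pairs with m₁+m₂ = M = 2: (0,2), (1,1), (2,0)
  (m₁,m₂)=(2,0): CG² = 1/2, CG = +√(1/2)   ← matches the target
  (m₁,m₂)=(1,1): CG² = 0/1, CG = 0
  (m₁,m₂)=(0,2): CG² = 1/2, CG = −√(1/2)   ← matches the target
Pairs with CG² = 1/2: (2,0): +√(1/2); (0,2): −√(1/2)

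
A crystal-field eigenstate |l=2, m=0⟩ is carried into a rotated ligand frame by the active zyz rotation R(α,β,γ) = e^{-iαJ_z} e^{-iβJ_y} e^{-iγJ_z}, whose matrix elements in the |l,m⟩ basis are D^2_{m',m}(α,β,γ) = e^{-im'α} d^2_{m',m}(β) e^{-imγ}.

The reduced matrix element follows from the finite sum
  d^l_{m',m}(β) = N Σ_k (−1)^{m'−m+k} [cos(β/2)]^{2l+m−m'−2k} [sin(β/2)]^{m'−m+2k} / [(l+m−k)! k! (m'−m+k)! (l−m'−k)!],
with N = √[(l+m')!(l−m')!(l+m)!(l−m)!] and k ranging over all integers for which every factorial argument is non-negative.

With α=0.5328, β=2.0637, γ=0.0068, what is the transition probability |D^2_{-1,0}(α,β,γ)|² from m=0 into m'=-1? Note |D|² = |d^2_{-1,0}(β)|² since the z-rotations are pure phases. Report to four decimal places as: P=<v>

P=0.2607

Split into d^2_{-1,0}(β=2.0637) × two z-phases.
With c≡cos(β/2)=0.513232 and s≡sin(β/2)=0.858250, N=[1·6·2·2]^{1/2}=4.898979
Admissible k: 1..2 (factorial args all ≥0)
  k=1: (−1)^0·4.8990/(2)·0.5132^3·0.8582^1 = +0.284204
  k=2: (−1)^1·4.8990/(2)·0.5132^1·0.8582^3 = -0.794750
d^2_{-1,0}(2.0637) = +0.284204 -0.794750 = -0.510546
|D^2_{-1,0}|² = |d^2_{-1,0}(β)|² = (-0.510546)² = 0.260657 (the z-rotation phases have unit modulus)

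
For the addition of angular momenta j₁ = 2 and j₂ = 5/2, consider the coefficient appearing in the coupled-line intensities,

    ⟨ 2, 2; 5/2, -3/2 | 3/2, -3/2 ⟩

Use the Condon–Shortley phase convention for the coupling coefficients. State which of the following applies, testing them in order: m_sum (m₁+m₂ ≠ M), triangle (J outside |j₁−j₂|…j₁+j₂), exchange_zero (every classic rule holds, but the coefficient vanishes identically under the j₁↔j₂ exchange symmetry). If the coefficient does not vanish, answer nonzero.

m_sum

m-sum: m₁+m₂ = 2+(-3/2) = 1/2, M = -3/2  ✗ ⇒ coefficient is 0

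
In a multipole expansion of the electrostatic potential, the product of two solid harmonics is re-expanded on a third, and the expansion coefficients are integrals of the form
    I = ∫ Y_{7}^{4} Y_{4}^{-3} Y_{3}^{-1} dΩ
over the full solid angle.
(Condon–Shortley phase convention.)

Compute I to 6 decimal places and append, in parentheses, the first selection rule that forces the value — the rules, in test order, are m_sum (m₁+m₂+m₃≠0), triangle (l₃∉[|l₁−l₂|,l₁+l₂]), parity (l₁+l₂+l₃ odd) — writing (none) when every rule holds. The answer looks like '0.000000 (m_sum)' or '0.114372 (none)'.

m-sum 0 ✓  L=14 even ✓  3≤3≤11 ✓
Π(2lᵢ+1) = 15×9×7 = 945
triangle coeff Δ(7,4,3) = 1/45045
Σ_t [4,4]: t=4:+1/20736 = 1/20736
(3j)²=35/1287 [(7 4 3; 0 0 0)], sign=-1
Σ_t [1,1]: t=1:−1/241920 = -1/241920
(3j)²=2/91 [(7 4 3; 4 -3 -1)], sign=-1
⇒ 4πI² = 1050/1859
I = (+1)√(1050/1859/(4π)) = 0.21200691
No selection rule forces the value: the integral is nonzero (none).

0.212007 (none)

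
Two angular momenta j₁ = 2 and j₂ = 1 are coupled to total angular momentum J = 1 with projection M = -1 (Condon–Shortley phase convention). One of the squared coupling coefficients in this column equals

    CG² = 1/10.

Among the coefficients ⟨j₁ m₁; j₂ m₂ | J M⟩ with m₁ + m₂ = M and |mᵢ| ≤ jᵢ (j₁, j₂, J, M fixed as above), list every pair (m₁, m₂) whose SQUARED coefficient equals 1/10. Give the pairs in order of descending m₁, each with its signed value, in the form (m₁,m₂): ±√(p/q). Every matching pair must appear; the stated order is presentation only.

(0,-1): +√(1/10)

Admissible pairs with m₁+m₂ = M = -1: (-2,1), (-1,0), (0,-1)
  (m₁,m₂)=(0,-1): CG² = 1/10, CG = +√(1/10)   ← matches the target
  (m₁,m₂)=(-1,0): CG² = 3/10, CG = −√(3/10)
  (m₁,m₂)=(-2,1): CG² = 3/5, CG = +√(3/5)
Pairs with CG² = 1/10: (0,-1): +√(1/10)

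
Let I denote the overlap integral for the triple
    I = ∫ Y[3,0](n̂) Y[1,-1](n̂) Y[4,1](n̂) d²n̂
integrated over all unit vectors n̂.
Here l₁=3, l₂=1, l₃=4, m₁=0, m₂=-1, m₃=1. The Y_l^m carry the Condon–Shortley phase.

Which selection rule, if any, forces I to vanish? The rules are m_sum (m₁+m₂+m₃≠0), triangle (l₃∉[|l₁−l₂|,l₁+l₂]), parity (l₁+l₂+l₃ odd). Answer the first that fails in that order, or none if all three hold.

none

azimuthal sum: 0 − 1 + 1 = 0  ✓
2 ≤ 4 ≤ 4 (triangle on l)  ✓
L = 3 + 1 + 4 = 8 (even)  ✓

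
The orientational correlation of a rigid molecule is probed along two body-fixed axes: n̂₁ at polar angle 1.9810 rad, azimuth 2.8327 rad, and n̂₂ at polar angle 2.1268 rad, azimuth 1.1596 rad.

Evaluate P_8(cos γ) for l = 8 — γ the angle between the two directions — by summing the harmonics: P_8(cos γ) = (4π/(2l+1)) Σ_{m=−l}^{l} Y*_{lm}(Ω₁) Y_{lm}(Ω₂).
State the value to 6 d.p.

0.120117

Expand P_8 via completeness: Σ_{m} conj(Y_{8,m}) at Ω₁ times Y_{8,m} at Ω₂ —
  [-8]  conj(Y_{8,-8})(Ω₁) = -0.201993-0.160178i ; Y_{8,-8}(Ω₂) = -0.138094-0.020585i ; Δ = +0.024597+0.026278i
  [-7]  conj(Y_{8,-7})(Ω₁) = -0.250031-0.372258i ; Y_{8,-7}(Ω₂) = +0.090296+0.335085i ; Δ = +0.102161-0.117395i
  [-6]  conj(Y_{8,-6})(Ω₁) = -0.086485-0.297889i ; Y_{8,-6}(Ω₂) = +0.350890-0.280524i ; Δ = -0.113912-0.080265i
  [-5]  conj(Y_{8,-5})(Ω₁) = -0.003402+0.129176i ; Y_{8,-5}(Ω₂) = -0.197791-0.104279i ; Δ = +0.014143-0.025195i
  [-4]  conj(Y_{8,-4})(Ω₁) = -0.117348+0.336845i ; Y_{8,-4}(Ω₂) = +0.015602-0.210485i ; Δ = +0.069070+0.029955i
  [-3]  conj(Y_{8,-3})(Ω₁) = -0.023965+0.031912i ; Y_{8,-3}(Ω₂) = -0.324261+0.113685i ; Δ = +0.004143-0.013072i
  [-2]  conj(Y_{8,-2})(Ω₁) = +0.266789-0.189572i ; Y_{8,-2}(Ω₂) = -0.029631-0.031909i ; Δ = -0.013954-0.002896i
  [-1]  conj(Y_{8,-1})(Ω₁) = +0.101742-0.032467i ; Y_{8,-1}(Ω₂) = -0.138533+0.317697i ; Δ = -0.003780+0.036821i
  [+0]  conj(Y_{8,0})(Ω₁) = -0.311758-0.000000i ; Y_{8,0}(Ω₂) = +0.007826+0.000000i ; Δ = -0.002440-0.000000i
  [+1]  conj(Y_{8,1})(Ω₁) = -0.101742-0.032467i ; Y_{8,1}(Ω₂) = +0.138533+0.317697i ; Δ = -0.003780-0.036821i
  [+2]  conj(Y_{8,2})(Ω₁) = +0.266789+0.189572i ; Y_{8,2}(Ω₂) = -0.029631+0.031909i ; Δ = -0.013954+0.002896i
  [+3]  conj(Y_{8,3})(Ω₁) = +0.023965+0.031912i ; Y_{8,3}(Ω₂) = +0.324261+0.113685i ; Δ = +0.004143+0.013072i
  [+4]  conj(Y_{8,4})(Ω₁) = -0.117348-0.336845i ; Y_{8,4}(Ω₂) = +0.015602+0.210485i ; Δ = +0.069070-0.029955i
  [+5]  conj(Y_{8,5})(Ω₁) = +0.003402+0.129176i ; Y_{8,5}(Ω₂) = +0.197791-0.104279i ; Δ = +0.014143+0.025195i
  [+6]  conj(Y_{8,6})(Ω₁) = -0.086485+0.297889i ; Y_{8,6}(Ω₂) = +0.350890+0.280524i ; Δ = -0.113912+0.080265i
  [+7]  conj(Y_{8,7})(Ω₁) = +0.250031-0.372258i ; Y_{8,7}(Ω₂) = -0.090296+0.335085i ; Δ = +0.102161+0.117395i
  [+8]  conj(Y_{8,8})(Ω₁) = -0.201993+0.160178i ; Y_{8,8}(Ω₂) = -0.138094+0.020585i ; Δ = +0.024597-0.026278i
Σ over m = +0.162496-0.000000i; ×(4π/17) → +0.120117-0.000000i. Real part: 0.120117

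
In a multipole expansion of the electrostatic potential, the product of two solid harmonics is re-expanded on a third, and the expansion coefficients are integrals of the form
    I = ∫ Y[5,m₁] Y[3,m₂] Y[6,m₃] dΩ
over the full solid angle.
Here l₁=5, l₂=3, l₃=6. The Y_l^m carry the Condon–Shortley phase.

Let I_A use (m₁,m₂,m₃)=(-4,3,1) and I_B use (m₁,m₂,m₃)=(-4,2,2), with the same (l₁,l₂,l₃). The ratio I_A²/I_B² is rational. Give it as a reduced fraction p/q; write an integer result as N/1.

Shared (l₁,l₂,l₃)=(5,3,6): N and (l;000)² cancel in I_A²/I_B².
A: Δ = 2!·8!·4!/15! = 1/675675; Racah Σ t=2..2: t=2:+1/241920 = 1/241920; ⇒ 3j(5 3 6; -4 3 1)² = 4/1001, sgn -1
B: Δ = 2!·8!·4!/15! = 1/675675; Racah Σ t=1..2: t=1:−1/967680 t=2:+1/60480 = 1/64512; ⇒ 3j(5 3 6; -4 2 2)² = 15/1001, sgn +1
I_A²/I_B² = (4/1001)/(15/1001) = 4/15

4/15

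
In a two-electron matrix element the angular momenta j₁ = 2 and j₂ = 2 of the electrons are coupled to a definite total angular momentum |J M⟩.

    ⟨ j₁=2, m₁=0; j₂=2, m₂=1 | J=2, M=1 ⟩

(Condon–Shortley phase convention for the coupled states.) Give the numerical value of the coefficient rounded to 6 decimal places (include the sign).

−√(1/14) ≈ -0.267261

j₁+j₂−J=2  J+j₁−j₂=2  J−j₁+j₂=2  j₁+j₂+J+1=7
(j₁±m₁, j₂±m₂, J±M) = (2,2,3,1,3,1)
P² = 8/7
sum k=1..2:
  [1] −1/2 = -1/2
  [2] +1/4 = 1/4
S = -1/4
C² = P²·S² = 1/14 ; C = -0.267261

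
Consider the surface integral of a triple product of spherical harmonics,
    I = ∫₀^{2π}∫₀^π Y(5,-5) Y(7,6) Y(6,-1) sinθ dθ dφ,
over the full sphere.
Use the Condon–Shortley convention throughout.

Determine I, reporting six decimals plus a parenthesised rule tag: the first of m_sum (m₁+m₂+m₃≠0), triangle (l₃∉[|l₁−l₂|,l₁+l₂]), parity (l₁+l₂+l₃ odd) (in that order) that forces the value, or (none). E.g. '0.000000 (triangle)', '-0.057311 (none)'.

Checks pass: Σm=0; 18 even; l₃=6∈[2,12].
(2·5+1)(2·7+1)(2·6+1) = 2145
Δ: 6! 4! 8! / 19! → 1/174594420
sum: t=1:−1/4147200 t=2:+1/207360 t=3:−1/82944 t=4:+1/207360 t=5:−1/4147200 = -1/345600
3j²(5 7 6; 0 0 0) = Δ·Π!·Σ² = 420/46189  (sign -1)
sum: t=6:+1/87091200 = 1/87091200
3j²(5 7 6; -5 6 -1) = Δ·Π!·Σ² = 10/969  (sign -1)
combine: 4πI² = 2145·420/46189·10/969 = 21000/104329
take √, sign +1: I = 0.12656167
No selection rule forces the value: the integral is nonzero (none).

0.126562 (none)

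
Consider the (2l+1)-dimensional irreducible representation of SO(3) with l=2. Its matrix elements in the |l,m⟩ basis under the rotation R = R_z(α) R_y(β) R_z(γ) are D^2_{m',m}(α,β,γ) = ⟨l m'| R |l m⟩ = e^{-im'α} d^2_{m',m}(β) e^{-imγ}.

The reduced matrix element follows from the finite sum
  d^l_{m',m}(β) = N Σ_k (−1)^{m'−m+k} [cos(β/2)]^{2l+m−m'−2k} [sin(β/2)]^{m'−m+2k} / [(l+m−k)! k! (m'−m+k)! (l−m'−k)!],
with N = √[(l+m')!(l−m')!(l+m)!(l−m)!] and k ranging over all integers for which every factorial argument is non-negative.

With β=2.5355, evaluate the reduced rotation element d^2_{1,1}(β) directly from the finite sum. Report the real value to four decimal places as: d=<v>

d^2_{1,1}(β=2.5355) via the finite sum:
c=cos(2.535500/2)=0.298429, s=sin(2.535500/2)=0.954432; N=√[6·1·6·1]=6.000000
k: max(0,(1)−(1))=0 … min(2+(1),2−(1))=1
  k=0: (−1)^0·6.0000/(6)·0.2984^4·0.9544^0 = +0.007932
  k=1: (−1)^1·6.0000/(2)·0.2984^2·0.9544^2 = -0.243385
d^2_{1,1}(2.5355) = +0.007932 -0.243385 = -0.235453

d=-0.2355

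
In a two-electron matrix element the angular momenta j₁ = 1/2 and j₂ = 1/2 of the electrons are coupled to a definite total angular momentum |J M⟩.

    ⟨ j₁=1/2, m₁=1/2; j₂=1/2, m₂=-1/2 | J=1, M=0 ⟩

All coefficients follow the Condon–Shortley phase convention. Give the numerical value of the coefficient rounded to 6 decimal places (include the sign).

j₁+j₂−J=0  J+j₁−j₂=1  J−j₁+j₂=1  j₁+j₂+J+1=3
(j₁±m₁, j₂±m₂, J±M) = (1,0,0,1,1,1)
P² = 1/2
sum k=0..0:
  [0] +1/1 = 1
S = 1
C² = P²·S² = 1/2 ; C = +0.707107

+√(1/2) ≈ +0.707107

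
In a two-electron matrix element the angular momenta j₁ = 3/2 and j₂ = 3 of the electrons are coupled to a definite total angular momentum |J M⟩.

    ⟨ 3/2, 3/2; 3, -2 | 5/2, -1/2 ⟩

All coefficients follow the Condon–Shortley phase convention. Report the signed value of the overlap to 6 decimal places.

+0.654654  (= +√(3/7))

√[6·2!1!4!/8! · 3!0!1!5!2!3!] = √(432/7)
  +(−1)^0/∏(0,2,0,1,1,3)! = 1/12  (running 1/12)
⟨..|..⟩ = √(432/7)·(1/12) = +0.654654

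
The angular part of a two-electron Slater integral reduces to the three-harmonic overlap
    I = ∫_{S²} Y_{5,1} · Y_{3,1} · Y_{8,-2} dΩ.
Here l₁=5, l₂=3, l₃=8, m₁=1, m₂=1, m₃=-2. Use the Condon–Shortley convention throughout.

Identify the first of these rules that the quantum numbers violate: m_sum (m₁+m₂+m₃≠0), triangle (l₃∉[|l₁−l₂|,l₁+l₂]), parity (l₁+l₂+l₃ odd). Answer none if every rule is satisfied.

none

Σmᵢ = 0  ✓
l₃∈[|l₁−l₂|,l₁+l₂]=[2,8], have l₃=8  ✓
Σlᵢ = 16 ⇒ even  ✓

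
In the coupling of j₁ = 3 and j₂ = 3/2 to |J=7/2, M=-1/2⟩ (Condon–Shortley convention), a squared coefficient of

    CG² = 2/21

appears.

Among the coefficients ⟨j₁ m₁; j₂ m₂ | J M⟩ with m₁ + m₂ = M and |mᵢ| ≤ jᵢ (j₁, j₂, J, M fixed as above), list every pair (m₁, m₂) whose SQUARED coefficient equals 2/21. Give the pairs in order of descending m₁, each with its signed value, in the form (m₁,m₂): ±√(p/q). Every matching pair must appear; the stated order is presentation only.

(0,-1/2): +√(2/21)

Admissible pairs with m₁+m₂ = M = -1/2: (-2,3/2), (-1,1/2), (0,-1/2), (1,-3/2)
  (m₁,m₂)=(1,-3/2): CG² = 8/21, CG = +√(8/21)
  (m₁,m₂)=(0,-1/2): CG² = 2/21, CG = +√(2/21)   ← matches the target
  (m₁,m₂)=(-1,1/2): CG² = 2/7, CG = −√(2/7)
  (m₁,m₂)=(-2,3/2): CG² = 5/21, CG = −√(5/21)
Pairs with CG² = 2/21: (0,-1/2): +√(2/21)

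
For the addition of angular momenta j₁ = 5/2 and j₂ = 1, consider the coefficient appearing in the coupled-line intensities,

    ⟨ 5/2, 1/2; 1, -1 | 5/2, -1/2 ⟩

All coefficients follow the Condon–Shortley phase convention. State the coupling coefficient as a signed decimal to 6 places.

√[6·1!4!1!/7! · 3!2!0!2!2!3!] = √(288/35)
  +(−1)^0/∏(0,1,2,0,2,1)! = 1/4  (running 1/4)
⟨..|..⟩ = √(288/35)·(1/4) = +0.717137

+√(18/35) = +0.717137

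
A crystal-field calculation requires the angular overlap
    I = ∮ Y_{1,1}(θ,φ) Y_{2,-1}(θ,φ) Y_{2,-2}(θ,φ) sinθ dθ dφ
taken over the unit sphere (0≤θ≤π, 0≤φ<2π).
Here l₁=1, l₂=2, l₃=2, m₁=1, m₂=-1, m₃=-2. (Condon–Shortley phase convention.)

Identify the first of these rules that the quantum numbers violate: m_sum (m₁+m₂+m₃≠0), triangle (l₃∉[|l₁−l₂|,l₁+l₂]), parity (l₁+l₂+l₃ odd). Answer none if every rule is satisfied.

m_sum

Σmᵢ = -2  ✗
l₃∈[|l₁−l₂|,l₁+l₂]=[1,3], have l₃=2
Σlᵢ = 5 ⇒ odd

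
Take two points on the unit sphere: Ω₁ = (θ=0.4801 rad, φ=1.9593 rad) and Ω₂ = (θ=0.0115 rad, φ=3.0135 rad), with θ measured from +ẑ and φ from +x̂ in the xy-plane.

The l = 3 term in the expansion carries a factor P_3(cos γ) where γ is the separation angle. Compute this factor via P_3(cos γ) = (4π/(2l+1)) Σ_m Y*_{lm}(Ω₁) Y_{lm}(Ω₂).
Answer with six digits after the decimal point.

Addition theorem: P_3(cos γ) = (4π/7) Σ_m Y*_{lm}(Ω₁) Y_{lm}(Ω₂), m = −3…3:
  [-3]  conj(Y_{3,-3})(Ω₁) = 0.03778 - 0.01621j ; Y_{3,-3}(Ω₂) = -0.00000 - 0.00000j ; Δ = -0.00000 + 0.00000j
  [-2]  conj(Y_{3,-2})(Ω₁) = -0.13787 - 0.13558j ; Y_{3,-2}(Ω₂) = 0.00013 + 0.00003j ; Δ = -0.00001 - 0.00002j
  [-1]  conj(Y_{3,-1})(Ω₁) = -0.16586 + 0.40523j ; Y_{3,-1}(Ω₂) = -0.01474 - 0.00190j ; Δ = 0.00321 - 0.00566j
  [+0]  conj(Y_{3,0})(Ω₁) = 0.30894 + 0.00000j ; Y_{3,0}(Ω₂) = 0.74606 + 0.00000j ; Δ = 0.23049 + 0.00000j
  [+1]  conj(Y_{3,1})(Ω₁) = 0.16586 + 0.40523j ; Y_{3,1}(Ω₂) = 0.01474 - 0.00190j ; Δ = 0.00321 + 0.00566j
  [+2]  conj(Y_{3,2})(Ω₁) = -0.13787 + 0.13558j ; Y_{3,2}(Ω₂) = 0.00013 - 0.00003j ; Δ = -0.00001 + 0.00002j
  [+3]  conj(Y_{3,3})(Ω₁) = -0.03778 - 0.01621j ; Y_{3,3}(Ω₂) = 0.00000 - 0.00000j ; Δ = -0.00000 - 0.00000j
Accumulated sum 0.23689 - 0.00000j; after 4π/(2l+1) scaling, 0.42526 - 0.00000j ⇒ P_3 = 0.425264

0.425264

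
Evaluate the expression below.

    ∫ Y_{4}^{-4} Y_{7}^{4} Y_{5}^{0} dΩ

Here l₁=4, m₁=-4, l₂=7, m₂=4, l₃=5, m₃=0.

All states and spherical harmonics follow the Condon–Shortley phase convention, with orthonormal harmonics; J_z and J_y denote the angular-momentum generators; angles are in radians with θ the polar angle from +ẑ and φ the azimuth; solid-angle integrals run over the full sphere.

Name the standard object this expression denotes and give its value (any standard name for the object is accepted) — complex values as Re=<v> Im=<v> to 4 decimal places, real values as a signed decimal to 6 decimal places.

Gaunt coefficient, -0.178703

This is a Gaunt coefficient — the integral of a triple product of spherical harmonics over the sphere.
m-sum 0 ✓  L=16 even ✓  3≤5≤11 ✓
Π(2lᵢ+1) = 9×15×11 = 1485
triangle coeff Δ(4,7,5) = 1/6126120
Σ_t [2,4]: t=2:+1/69120 t=3:−1/20736 t=4:+1/69120 = -1/51840
(3j)²=280/21879 [(4 7 5; 0 0 0)], sign=+1
Σ_t [6,6]: t=6:+1/1036800 = 1/1036800
(3j)²=14/663 [(4 7 5; -4 4 0)], sign=-1
⇒ 4πI² = 19600/48841
I = (-1)√(19600/48841/(4π)) = -0.17870258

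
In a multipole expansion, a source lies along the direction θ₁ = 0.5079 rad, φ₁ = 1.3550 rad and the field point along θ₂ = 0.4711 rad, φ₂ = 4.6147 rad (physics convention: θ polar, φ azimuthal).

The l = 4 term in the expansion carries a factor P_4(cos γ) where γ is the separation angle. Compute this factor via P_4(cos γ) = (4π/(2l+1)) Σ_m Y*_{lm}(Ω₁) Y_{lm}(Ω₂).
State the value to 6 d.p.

Term-by-term m-sum for l=4 (normalisation 4π/9 = 1.396263):
  [-4]  conj(Y_{4,-4})(Ω₁) = +0.016093-0.018814i ; Y_{4,-4}(Ω₂) = +0.017363+0.007152i ; Δ = +0.000414-0.000212i
  [-3]  conj(Y_{4,-3})(Ω₁) = -0.075877-0.100354i ; Y_{4,-3}(Ω₂) = +0.030124-0.099831i ; Δ = -0.012304+0.004552i
  [-2]  conj(Y_{4,-2})(Ω₁) = -0.312220+0.143793i ; Y_{4,-2}(Ω₂) = -0.308119-0.060978i ; Δ = +0.104969-0.025267i
  [-1]  conj(Y_{4,-1})(Ω₁) = +0.100916+0.460363i ; Y_{4,-1}(Ω₂) = -0.047736+0.487093i ; Δ = -0.229057+0.027180i
  [+0]  conj(Y_{4,0})(Ω₁) = +0.052568-0.000000i ; Y_{4,0}(Ω₂) = +0.131744+0.000000i ; Δ = +0.006925+0.000000i
  [+1]  conj(Y_{4,1})(Ω₁) = -0.100916+0.460363i ; Y_{4,1}(Ω₂) = +0.047736+0.487093i ; Δ = -0.229057-0.027180i
  [+2]  conj(Y_{4,2})(Ω₁) = -0.312220-0.143793i ; Y_{4,2}(Ω₂) = -0.308119+0.060978i ; Δ = +0.104969+0.025267i
  [+3]  conj(Y_{4,3})(Ω₁) = +0.075877-0.100354i ; Y_{4,3}(Ω₂) = -0.030124-0.099831i ; Δ = -0.012304-0.004552i
  [+4]  conj(Y_{4,4})(Ω₁) = +0.016093+0.018814i ; Y_{4,4}(Ω₂) = +0.017363-0.007152i ; Δ = +0.000414+0.000212i
Σ over m = -0.265031-0.000000i; ×(4π/9) → -0.370052-0.000000i. Real part: -0.370052

-0.370052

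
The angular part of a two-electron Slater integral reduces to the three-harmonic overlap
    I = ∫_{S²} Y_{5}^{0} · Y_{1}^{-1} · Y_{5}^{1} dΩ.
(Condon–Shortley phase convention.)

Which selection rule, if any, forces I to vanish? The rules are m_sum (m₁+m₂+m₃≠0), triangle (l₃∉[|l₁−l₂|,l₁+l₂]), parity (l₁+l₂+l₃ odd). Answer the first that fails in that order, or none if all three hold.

parity

m₁+m₂+m₃ = 0 − 1 + 1 = 0  ✓
triangle: |5−1|=4 ≤ l₃=5 ≤ 5+1=6  ✓
parity: l₁+l₂+l₃ = 11 is odd  ✗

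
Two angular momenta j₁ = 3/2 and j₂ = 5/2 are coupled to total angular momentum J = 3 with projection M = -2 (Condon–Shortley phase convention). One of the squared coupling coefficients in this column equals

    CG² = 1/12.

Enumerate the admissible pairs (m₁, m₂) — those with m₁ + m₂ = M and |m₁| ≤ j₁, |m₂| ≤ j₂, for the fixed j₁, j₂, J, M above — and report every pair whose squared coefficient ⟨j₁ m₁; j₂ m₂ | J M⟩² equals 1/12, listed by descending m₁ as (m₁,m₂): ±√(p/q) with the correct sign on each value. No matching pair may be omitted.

(-1/2,-3/2): +√(1/12)

Admissible pairs with m₁+m₂ = M = -2: (-3/2,-1/2), (-1/2,-3/2), (1/2,-5/2)
  (m₁,m₂)=(1/2,-5/2): CG² = 5/12, CG = +√(5/12)
  (m₁,m₂)=(-1/2,-3/2): CG² = 1/12, CG = +√(1/12)   ← matches the target
  (m₁,m₂)=(-3/2,-1/2): CG² = 1/2, CG = −√(1/2)
Pairs with CG² = 1/12: (-1/2,-3/2): +√(1/12)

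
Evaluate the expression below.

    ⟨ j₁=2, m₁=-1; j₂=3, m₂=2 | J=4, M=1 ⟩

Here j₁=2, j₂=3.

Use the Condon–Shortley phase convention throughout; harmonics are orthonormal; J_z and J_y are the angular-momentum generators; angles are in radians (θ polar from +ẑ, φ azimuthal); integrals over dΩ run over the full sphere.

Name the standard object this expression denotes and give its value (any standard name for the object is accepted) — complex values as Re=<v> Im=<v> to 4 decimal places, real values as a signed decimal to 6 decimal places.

Clebsch–Gordan coefficient, −√(7/20) ≈ -0.591608

This is a Clebsch–Gordan (vector-coupling) coefficient.
triangle: 1!*3!*5!/10! = 720/3628800
(j±m)!: 1!*3!*5!*1!*5!*3! = 518400
prefactor² = (2J+1)*Δ*N² = 6480/7
  k=0: +1/(0!*1!*3!*5!*0!*0!) = 1/720
  k=1: −1/(1!*0!*2!*4!*1!*1!) = -1/48
Σ = -7/360  ⇒  CG² = 6480/7*(-7/360)² = 7/20
CG = −√(7/20) = -0.591608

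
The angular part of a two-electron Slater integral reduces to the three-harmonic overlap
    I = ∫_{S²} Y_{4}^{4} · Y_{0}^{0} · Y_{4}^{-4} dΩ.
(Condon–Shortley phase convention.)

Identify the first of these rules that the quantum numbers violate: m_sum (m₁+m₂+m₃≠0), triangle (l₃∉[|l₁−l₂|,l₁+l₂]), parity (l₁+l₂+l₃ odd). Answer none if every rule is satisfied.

m₁+m₂+m₃ = 4 + 0 − 4 = 0  ✓
triangle: |4−0|=4 ≤ l₃=4 ≤ 4+0=4  ✓
parity: l₁+l₂+l₃ = 8 is even  ✓

none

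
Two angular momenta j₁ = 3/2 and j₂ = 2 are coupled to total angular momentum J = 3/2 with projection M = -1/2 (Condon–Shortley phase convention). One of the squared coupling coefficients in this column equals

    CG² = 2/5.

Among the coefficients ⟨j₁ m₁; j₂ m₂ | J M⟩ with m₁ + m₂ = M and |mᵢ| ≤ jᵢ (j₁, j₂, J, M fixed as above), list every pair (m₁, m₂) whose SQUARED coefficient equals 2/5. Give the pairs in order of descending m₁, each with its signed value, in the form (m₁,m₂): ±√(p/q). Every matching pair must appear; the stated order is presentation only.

Admissible pairs with m₁+m₂ = M = -1/2: (-3/2,1), (-1/2,0), (1/2,-1), (3/2,-2)
  (m₁,m₂)=(3/2,-2): CG² = 2/5, CG = +√(2/5)   ← matches the target
  (m₁,m₂)=(1/2,-1): CG² = 0/1, CG = 0
  (m₁,m₂)=(-1/2,0): CG² = 1/5, CG = −√(1/5)
  (m₁,m₂)=(-3/2,1): CG² = 2/5, CG = +√(2/5)   ← matches the target
Pairs with CG² = 2/5: (3/2,-2): +√(2/5); (-3/2,1): +√(2/5)

(3/2,-2): +√(2/5); (-3/2,1): +√(2/5)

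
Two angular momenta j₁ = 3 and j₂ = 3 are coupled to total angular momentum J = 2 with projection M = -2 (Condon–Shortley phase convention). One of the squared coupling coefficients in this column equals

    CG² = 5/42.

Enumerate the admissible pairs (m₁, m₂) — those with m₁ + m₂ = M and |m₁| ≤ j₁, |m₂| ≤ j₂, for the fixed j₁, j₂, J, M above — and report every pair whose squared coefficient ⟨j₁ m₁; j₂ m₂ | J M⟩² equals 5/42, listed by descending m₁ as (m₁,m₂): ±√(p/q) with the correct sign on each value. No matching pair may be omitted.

(1,-3): +√(5/42); (-3,1): +√(5/42)

Admissible pairs with m₁+m₂ = M = -2: (-3,1), (-2,0), (-1,-1), (0,-2), (1,-3)
  (m₁,m₂)=(1,-3): CG² = 5/42, CG = +√(5/42)   ← matches the target
  (m₁,m₂)=(0,-2): CG² = 5/21, CG = −√(5/21)
  (m₁,m₂)=(-1,-1): CG² = 2/7, CG = +√(2/7)
  (m₁,m₂)=(-2,0): CG² = 5/21, CG = −√(5/21)
  (m₁,m₂)=(-3,1): CG² = 5/42, CG = +√(5/42)   ← matches the target
Pairs with CG² = 5/42: (1,-3): +√(5/42); (-3,1): +√(5/42)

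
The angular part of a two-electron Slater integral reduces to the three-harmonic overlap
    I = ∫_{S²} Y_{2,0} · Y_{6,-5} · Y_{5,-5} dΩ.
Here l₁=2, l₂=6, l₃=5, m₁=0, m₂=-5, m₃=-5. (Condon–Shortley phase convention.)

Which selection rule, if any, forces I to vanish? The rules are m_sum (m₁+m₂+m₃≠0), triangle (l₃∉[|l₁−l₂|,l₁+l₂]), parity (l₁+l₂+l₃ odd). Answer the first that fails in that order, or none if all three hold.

m_sum

Σmᵢ = -10  ✗
l₃∈[|l₁−l₂|,l₁+l₂]=[4,8], have l₃=5
Σlᵢ = 13 ⇒ odd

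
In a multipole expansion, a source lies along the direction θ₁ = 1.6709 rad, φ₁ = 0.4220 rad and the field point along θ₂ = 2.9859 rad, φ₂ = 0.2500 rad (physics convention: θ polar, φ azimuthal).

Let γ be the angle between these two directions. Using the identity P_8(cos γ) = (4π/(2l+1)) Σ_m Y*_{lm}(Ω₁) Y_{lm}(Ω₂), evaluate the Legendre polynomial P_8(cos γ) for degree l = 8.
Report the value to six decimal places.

Addition theorem: P_8(cos γ) = (4π/17) Σ_m Y*_{lm}(Ω₁) Y_{lm}(Ω₂), m = −8…8:
  term(m=-8) = (0.000000, 0.000000)   from Y*(Ω₁)=(-0.481603, -0.115005), Y(Ω₂)=(-0.000000, -0.000000)
  term(m=-7) = (0.000000, 0.000001)   from Y*(Ω₁)=(0.195438, -0.037099), Y(Ω₂)=(0.000001, 0.000004)
  term(m=-6) = (-0.000011, -0.000019)   from Y*(Ω₁)=(0.254600, -0.177790), Y(Ω₂)=(0.000005, -0.000071)
  term(m=-5) = (-0.000124, -0.000143)   from Y*(Ω₁)=(-0.115977, 0.193829), Y(Ω₂)=(-0.000264, 0.000795)
  term(m=-4) = (0.001404, 0.001154)   from Y*(Ω₁)=(-0.028956, 0.245921), Y(Ω₂)=(0.003967, -0.006178)
  term(m=-3) = (0.009755, 0.005533)   from Y*(Ω₁)=(-0.070813, -0.225090), Y(Ω₂)=(-0.034775, 0.032396)
  term(m=-2) = (-0.044579, -0.015970)   from Y*(Ω₁)=(-0.145250, -0.163355), Y(Ω₂)=(0.190108, -0.103857)
  term(m=-1) = (-0.144879, -0.025168)   from Y*(Ω₁)=(0.218600, 0.098146), Y(Ω₂)=(-0.594594, 0.151825)
  term(m=+0) = (0.148565, 0.000000)   from Y*(Ω₁)=(0.209862, -0.000000), Y(Ω₂)=(0.707919, 0.000000)
  term(m=+1) = (-0.144879, 0.025168)   from Y*(Ω₁)=(-0.218600, 0.098146), Y(Ω₂)=(0.594594, 0.151825)
  term(m=+2) = (-0.044579, 0.015970)   from Y*(Ω₁)=(-0.145250, 0.163355), Y(Ω₂)=(0.190108, 0.103857)
  term(m=+3) = (0.009755, -0.005533)   from Y*(Ω₁)=(0.070813, -0.225090), Y(Ω₂)=(0.034775, 0.032396)
  term(m=+4) = (0.001404, -0.001154)   from Y*(Ω₁)=(-0.028956, -0.245921), Y(Ω₂)=(0.003967, 0.006178)
  term(m=+5) = (-0.000124, 0.000143)   from Y*(Ω₁)=(0.115977, 0.193829), Y(Ω₂)=(0.000264, 0.000795)
  term(m=+6) = (-0.000011, 0.000019)   from Y*(Ω₁)=(0.254600, 0.177790), Y(Ω₂)=(0.000005, 0.000071)
  term(m=+7) = (0.000000, -0.000001)   from Y*(Ω₁)=(-0.195438, -0.037099), Y(Ω₂)=(-0.000001, 0.000004)
  term(m=+8) = (0.000000, -0.000000)   from Y*(Ω₁)=(-0.481603, 0.115005), Y(Ω₂)=(-0.000000, 0.000000)
Σ over m = (-0.208302, -0.000000); ×(4π/17) → (-0.153977, -0.000000). Real part: -0.153977

-0.153977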